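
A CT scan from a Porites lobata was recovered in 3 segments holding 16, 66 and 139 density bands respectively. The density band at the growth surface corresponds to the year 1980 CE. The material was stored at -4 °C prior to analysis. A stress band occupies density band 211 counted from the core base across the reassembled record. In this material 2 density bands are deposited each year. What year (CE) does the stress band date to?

Total density bands = 16 + 66 + 139 = 221.
221 − 211 = 10 density bands lie beyond the stress band toward the growth surface.
With 2 density bands per year, 10 / 2 = 5 years.
1980 − 5 = 1975 CE.

1975 CE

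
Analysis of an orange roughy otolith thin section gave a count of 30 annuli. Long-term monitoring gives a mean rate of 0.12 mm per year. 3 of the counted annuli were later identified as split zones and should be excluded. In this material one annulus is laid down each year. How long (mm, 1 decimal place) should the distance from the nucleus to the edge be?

True annulus count = 30 − 3 = 27.
27 years at 0.12 mm/year gives 0.12 × 27 = 3.2 mm.

3.2 mm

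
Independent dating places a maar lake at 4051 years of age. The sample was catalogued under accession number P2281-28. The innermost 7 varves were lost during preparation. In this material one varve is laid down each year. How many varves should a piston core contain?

4044 varves

At one varve per year, 4051 years correspond to 4051 varves.
4051 − 7 missed = 4044 varves expected in the prepared section.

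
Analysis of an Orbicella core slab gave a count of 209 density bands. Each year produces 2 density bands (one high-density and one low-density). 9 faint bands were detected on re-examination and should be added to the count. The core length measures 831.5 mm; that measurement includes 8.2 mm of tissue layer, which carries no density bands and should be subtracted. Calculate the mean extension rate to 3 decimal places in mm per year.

7.553 mm per year

Adjusted count: 209 + 9 = 218 density bands.
218 density bands at 2 per year is 218 / 2 = 109 years.
The growth record spans 831.5 − 8.2 = 823.3 mm.
823.3 mm over 109 years gives 823.3 / 109 ≈ 7.553 mm per year.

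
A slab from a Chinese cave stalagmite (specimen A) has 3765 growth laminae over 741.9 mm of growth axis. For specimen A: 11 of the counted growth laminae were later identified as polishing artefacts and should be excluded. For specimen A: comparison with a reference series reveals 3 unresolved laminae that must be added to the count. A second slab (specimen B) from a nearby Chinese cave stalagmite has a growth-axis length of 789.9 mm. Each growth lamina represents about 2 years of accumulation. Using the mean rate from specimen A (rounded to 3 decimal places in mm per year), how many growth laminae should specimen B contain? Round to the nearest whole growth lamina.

Specimen A: after corrections the count is 3765 − 11 + 3 = 3757 growth laminae.
Specimen A: 3757 growth laminae at 2 years each span 3757 × 2 = 7514 years.
A: 741.9 mm over 7514 years gives 741.9 / 7514 ≈ 0.099 mm/year.
For B, 789.9 / 0.099 = 7978.79 years; at 2 years per growth lamina that is 7978.79 / 2 ≈ 3989 growth laminae.

3989 growth laminae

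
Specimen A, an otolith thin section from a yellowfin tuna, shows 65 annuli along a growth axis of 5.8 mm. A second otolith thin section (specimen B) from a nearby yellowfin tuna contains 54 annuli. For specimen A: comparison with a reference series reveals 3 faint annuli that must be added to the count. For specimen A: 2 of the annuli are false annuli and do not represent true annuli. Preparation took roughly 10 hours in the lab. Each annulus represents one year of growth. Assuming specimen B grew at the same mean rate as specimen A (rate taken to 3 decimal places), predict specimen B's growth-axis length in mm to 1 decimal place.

Specimen A: true annulus count = 65 − 2 + 3 = 66.
A: Mean rate = 5.8 mm / 66 years ≈ 0.088 mm/year.
For B, 0.088 mm/year × 54 years = 4.8 mm.

4.8 mm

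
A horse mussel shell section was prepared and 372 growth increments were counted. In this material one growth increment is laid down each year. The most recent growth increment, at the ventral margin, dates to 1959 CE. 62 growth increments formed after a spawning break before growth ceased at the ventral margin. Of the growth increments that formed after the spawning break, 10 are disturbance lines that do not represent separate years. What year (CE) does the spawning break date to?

1907 CE

62 growth increments formed after the spawning break.
Excluding 10 false growth increments: 62 − 10 = 52.
Counting back 52 years from 1959 CE places the spawning break in 1959 − 52 = 1907 CE.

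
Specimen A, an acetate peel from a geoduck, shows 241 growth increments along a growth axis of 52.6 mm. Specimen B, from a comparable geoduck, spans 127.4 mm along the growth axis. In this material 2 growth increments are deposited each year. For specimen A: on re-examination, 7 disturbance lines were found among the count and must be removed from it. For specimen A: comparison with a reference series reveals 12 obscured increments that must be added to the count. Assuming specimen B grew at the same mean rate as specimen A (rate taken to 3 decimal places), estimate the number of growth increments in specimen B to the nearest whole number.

595 growth increments

Specimen A: correcting the raw count gives 241 − 7 + 12 = 246 true growth increments.
Specimen A: 246 growth increments at 2 per year is 246 / 2 = 123 years.
A: Extension rate ≈ 52.6 / 123 = 0.428 mm/year.
For B, 127.4 / 0.428 = 297.66 years; at 2 growth increments per year that is 297.66 × 2 ≈ 595 growth increments.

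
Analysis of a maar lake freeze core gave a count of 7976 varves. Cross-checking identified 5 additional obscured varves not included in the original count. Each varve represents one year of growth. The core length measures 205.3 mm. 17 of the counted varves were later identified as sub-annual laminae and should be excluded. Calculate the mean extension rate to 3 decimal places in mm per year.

After corrections the count is 7976 − 17 + 5 = 7964 varves.
Mean rate = 205.3 mm / 7964 years ≈ 0.026 mm per year.

0.026 mm per year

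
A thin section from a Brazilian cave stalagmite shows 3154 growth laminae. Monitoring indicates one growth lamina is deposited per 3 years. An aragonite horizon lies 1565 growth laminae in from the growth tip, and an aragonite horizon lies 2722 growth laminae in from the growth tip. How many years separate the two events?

The two markers are separated by 2722 − 1565 = 1157 growth laminae.
Multiplying by 3 years per growth lamina: 1157 × 3 = 3471 years.

3471 years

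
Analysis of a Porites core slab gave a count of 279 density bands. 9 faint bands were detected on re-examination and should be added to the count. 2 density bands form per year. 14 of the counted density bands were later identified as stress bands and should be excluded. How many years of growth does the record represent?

137 years

Adjusted count: 279 − 14 + 9 = 274 density bands.
With 2 density bands per year, 274 / 2 = 137 years.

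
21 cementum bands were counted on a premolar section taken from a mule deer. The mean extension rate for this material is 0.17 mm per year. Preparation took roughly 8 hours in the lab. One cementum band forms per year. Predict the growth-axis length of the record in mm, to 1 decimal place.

21 years of growth are recorded.
Length ≈ 0.17 × 21 = 3.6 mm.

3.6 mm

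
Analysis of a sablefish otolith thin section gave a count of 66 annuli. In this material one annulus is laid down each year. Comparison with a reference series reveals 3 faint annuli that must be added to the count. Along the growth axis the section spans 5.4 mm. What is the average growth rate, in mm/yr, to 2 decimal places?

0.08 mm/yr

Adjusted count: 66 + 3 = 69 annuli.
Mean rate = 5.4 mm / 69 years ≈ 0.08 mm/yr.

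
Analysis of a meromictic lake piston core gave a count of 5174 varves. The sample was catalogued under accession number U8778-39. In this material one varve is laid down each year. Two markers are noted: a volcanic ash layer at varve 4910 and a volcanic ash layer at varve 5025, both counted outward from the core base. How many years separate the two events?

5025 − 4910 = 115 varves lie between the two events.
At one varve per year, 115 years elapsed between them.

115 years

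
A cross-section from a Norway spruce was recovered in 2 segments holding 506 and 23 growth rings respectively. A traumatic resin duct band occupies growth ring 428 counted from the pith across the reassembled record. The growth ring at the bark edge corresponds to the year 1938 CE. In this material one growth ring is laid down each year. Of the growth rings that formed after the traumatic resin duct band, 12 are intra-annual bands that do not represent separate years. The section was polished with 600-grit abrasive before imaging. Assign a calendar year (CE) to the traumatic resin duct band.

Total growth rings = 506 + 23 = 529.
529 − 428 = 101 growth rings lie beyond the traumatic resin duct band toward the bark edge.
Removing the 12 false growth rings leaves 101 − 12 = 89 true growth rings beyond the traumatic resin duct band.
Counting back 89 years from 1938 CE places the traumatic resin duct band in 1938 − 89 = 1849 CE.

1849 CE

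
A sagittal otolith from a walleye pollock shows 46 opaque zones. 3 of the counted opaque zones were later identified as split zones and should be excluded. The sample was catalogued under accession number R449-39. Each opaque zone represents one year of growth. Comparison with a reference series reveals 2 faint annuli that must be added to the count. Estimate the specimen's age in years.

45 years

After corrections the count is 46 − 3 + 2 = 45 opaque zones.
One opaque zone per year makes the duration 45 years.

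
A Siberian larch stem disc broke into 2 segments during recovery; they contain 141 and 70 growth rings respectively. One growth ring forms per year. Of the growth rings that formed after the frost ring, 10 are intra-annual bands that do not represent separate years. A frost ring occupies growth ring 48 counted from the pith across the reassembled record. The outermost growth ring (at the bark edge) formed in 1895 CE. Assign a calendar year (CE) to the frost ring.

1742 CE

Total growth rings = 141 + 70 = 211.
211 − 48 = 163 growth rings lie beyond the frost ring toward the bark edge.
Removing the 10 false growth rings leaves 163 − 10 = 153 true growth rings beyond the frost ring.
Counting back 153 years from 1895 CE places the frost ring in 1895 − 153 = 1742 CE.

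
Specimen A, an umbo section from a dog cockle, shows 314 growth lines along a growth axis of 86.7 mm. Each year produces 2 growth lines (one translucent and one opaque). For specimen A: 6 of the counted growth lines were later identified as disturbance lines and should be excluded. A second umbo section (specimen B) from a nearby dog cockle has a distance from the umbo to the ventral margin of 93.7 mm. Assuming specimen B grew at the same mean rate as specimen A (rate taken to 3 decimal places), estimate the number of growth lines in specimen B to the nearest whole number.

333 growth lines

Specimen A: true growth line count = 314 − 6 = 308.
Specimen A: 308 growth lines at 2 per year is 308 / 2 = 154 years.
A: Mean rate = 86.7 mm / 154 years ≈ 0.563 mm/year.
Specimen B: 93.7 mm / 0.563 mm per year = 166.43 years; at 2 growth lines per year that is 166.43 × 2 ≈ 333 growth lines.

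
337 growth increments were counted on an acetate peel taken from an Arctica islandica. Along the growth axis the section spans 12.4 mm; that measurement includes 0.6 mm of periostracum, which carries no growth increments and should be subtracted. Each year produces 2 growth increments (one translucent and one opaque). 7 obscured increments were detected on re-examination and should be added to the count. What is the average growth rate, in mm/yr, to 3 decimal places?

0.069 mm/yr

Correcting the raw count gives 337 + 7 = 344 true growth increments.
Dividing by 2 growth increments per year: 344 / 2 = 172 years.
Net length = 12.4 − 0.6 = 11.8 mm.
Mean rate = 11.8 mm / 172 years ≈ 0.069 mm/yr.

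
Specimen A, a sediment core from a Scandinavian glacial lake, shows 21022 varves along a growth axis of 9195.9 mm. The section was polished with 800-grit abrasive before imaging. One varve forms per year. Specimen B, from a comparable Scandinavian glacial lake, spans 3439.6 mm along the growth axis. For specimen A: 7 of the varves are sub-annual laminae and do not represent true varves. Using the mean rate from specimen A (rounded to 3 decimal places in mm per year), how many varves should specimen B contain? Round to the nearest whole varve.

Specimen A: true varve count = 21022 − 7 = 21015.
A: 9195.9 mm over 21015 years gives 9195.9 / 21015 ≈ 0.438 mm/year.
Specimen B: 3439.6 mm / 0.438 mm per year = 7852.97 years ≈ 7853 varves.

7853 varves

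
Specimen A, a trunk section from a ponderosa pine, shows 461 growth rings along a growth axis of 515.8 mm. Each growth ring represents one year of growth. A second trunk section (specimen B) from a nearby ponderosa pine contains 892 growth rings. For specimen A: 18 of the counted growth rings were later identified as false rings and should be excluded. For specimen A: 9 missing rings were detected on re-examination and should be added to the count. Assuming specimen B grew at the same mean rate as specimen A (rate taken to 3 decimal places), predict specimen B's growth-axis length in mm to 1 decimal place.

1017.8 mm

Specimen A: adjusted count: 461 − 18 + 9 = 452 growth rings.
A: 515.8 mm over 452 years gives 515.8 / 452 ≈ 1.141 mm per year.
Length of B = 1.141 × 892 = 1017.8 mm.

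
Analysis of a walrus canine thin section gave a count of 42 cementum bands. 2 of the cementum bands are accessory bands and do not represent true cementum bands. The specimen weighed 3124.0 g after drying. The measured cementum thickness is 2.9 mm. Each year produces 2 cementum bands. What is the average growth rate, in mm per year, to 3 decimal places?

After corrections the count is 42 − 2 = 40 cementum bands.
40 cementum bands at 2 per year is 40 / 2 = 20 years.
2.9 mm over 20 years gives 2.9 / 20 ≈ 0.145 mm per year.

0.145 mm per year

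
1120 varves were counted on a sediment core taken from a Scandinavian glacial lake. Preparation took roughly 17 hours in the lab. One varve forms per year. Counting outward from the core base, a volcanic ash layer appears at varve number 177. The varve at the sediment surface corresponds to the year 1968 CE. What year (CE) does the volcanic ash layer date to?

Between varve 177 and the sediment surface there are 1120 − 177 = 943 varves.
The varve at the sediment surface is 1968 CE, so the volcanic ash layer dates to 1968 − 943 = 1025 CE.

1025 CE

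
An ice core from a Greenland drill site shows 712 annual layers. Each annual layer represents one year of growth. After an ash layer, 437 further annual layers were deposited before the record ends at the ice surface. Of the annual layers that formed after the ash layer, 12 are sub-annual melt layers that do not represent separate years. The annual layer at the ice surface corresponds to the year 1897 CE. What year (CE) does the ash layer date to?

1472 CE

437 annual layers post-date the ash layer.
437 − 12 false = 425 true annual layers after the ash layer.
The annual layer at the ice surface is 1897 CE, so the ash layer dates to 1897 − 425 = 1472 CE.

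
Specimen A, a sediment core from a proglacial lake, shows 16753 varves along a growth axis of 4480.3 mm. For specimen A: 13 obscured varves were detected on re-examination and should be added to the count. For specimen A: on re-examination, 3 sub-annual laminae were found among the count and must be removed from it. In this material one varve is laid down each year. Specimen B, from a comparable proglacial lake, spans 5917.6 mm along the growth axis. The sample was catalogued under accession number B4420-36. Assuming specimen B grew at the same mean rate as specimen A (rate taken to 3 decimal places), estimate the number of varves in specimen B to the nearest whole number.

Specimen A: true varve count = 16753 − 3 + 13 = 16763.
A: 4480.3 mm over 16763 years gives 4480.3 / 16763 ≈ 0.267 mm/year.
For B, 5917.6 / 0.267 = 22163.30 years ≈ 22163 varves.

22163 varves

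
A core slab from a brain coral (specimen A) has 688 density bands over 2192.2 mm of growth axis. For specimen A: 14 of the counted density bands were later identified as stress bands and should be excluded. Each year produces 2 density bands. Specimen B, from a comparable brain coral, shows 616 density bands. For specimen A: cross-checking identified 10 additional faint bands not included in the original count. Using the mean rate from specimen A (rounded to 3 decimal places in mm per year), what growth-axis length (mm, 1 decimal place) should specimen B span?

Specimen A: after corrections the count is 688 − 14 + 10 = 684 density bands.
Specimen A: 684 density bands at 2 per year is 684 / 2 = 342 years.
A: Mean rate = 2192.2 mm / 342 years ≈ 6.410 mm/yr.
Specimen B: 616 density bands at 2 per year is 616 / 2 = 308 years. B's length ≈ 6.410 × 308 = 1974.3 mm.

1974.3 mm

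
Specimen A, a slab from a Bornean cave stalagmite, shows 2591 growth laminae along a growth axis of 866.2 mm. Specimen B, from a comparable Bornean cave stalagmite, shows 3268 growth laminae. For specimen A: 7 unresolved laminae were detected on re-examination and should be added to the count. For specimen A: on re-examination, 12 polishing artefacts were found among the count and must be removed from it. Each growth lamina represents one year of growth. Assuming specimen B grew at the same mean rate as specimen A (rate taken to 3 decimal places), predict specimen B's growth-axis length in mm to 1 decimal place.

Specimen A: adjusted count: 2591 − 12 + 7 = 2586 growth laminae.
A: 866.2 mm over 2586 years gives 866.2 / 2586 ≈ 0.335 mm per year.
B's length ≈ 0.335 × 3268 = 1094.8 mm.

1094.8 mm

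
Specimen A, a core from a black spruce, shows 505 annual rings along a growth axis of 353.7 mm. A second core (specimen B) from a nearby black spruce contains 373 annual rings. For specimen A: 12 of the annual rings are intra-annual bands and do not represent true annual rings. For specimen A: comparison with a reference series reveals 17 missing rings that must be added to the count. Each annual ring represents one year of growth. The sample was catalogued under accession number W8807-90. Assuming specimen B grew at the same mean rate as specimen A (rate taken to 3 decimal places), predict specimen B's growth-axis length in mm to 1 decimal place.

Specimen A: adjusted count: 505 − 12 + 17 = 510 annual rings.
A: Mean rate = 353.7 mm / 510 years ≈ 0.694 mm/yr.
B's length ≈ 0.694 × 373 = 258.9 mm.

258.9 mm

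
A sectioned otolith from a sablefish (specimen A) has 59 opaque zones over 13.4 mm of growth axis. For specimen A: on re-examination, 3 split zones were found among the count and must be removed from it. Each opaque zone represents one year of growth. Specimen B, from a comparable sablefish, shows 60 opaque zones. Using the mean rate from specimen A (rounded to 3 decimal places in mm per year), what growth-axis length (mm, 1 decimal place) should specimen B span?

Specimen A: correcting the raw count gives 59 − 3 = 56 true opaque zones.
A: Mean rate = 13.4 mm / 56 years ≈ 0.239 mm/year.
Length of B = 0.239 × 60 = 14.3 mm.

14.3 mm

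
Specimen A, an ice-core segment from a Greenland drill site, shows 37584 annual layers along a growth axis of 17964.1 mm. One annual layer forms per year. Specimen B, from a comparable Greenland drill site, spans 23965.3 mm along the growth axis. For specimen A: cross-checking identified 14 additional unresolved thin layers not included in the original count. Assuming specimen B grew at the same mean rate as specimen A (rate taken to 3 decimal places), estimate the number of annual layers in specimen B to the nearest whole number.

Specimen A: after corrections the count is 37584 + 14 = 37598 annual layers.
A: 17964.1 mm over 37598 years gives 17964.1 / 37598 ≈ 0.478 mm/year.
Specimen B: 23965.3 mm / 0.478 mm per year = 50136.61 years ≈ 50137 annual layers.

50137 annual layers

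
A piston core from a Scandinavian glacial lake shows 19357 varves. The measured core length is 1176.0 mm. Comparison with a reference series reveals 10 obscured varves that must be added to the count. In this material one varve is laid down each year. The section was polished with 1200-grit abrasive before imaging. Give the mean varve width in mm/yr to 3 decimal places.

Adjusted count: 19357 + 10 = 19367 varves.
1176.0 mm over 19367 years gives 1176.0 / 19367 ≈ 0.061 mm/yr.

0.061 mm/yr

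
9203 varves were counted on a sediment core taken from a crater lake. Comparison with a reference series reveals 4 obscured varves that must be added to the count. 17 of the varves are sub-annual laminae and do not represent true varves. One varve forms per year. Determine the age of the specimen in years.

9190 yr

Correcting the raw count gives 9203 − 17 + 4 = 9190 true varves.
At one varve per year, that is 9190 years.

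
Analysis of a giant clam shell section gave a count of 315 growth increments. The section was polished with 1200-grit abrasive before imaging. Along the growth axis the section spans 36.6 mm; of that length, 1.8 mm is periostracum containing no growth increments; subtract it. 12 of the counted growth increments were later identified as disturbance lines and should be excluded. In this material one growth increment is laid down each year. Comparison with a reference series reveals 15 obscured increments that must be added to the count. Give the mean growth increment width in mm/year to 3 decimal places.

Correcting the raw count gives 315 − 12 + 15 = 318 true growth increments.
The growth record spans 36.6 − 1.8 = 34.8 mm.
Extension rate ≈ 34.8 / 318 = 0.109 mm/year.

0.109 mm/year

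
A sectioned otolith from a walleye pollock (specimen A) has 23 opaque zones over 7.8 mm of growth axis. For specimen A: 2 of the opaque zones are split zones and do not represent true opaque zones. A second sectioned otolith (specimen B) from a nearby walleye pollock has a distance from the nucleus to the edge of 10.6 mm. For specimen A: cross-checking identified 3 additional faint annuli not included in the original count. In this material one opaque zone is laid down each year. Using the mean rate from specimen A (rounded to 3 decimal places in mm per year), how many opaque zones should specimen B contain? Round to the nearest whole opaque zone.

33 opaque zones

Specimen A: after corrections the count is 23 − 2 + 3 = 24 opaque zones.
A: Mean rate = 7.8 mm / 24 years ≈ 0.325 mm per year.
B spans 10.6 / 0.325 = 32.62 years ≈ 33 opaque zones.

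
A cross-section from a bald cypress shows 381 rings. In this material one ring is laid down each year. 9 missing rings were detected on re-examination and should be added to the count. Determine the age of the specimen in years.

390 yr

True ring count = 381 + 9 = 390.
At one ring per year, that is 390 years.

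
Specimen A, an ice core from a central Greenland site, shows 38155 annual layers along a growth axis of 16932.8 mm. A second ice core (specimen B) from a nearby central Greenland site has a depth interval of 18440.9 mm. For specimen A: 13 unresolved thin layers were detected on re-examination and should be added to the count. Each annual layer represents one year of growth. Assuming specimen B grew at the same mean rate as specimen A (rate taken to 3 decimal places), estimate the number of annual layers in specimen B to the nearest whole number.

Specimen A: correcting the raw count gives 38155 + 13 = 38168 true annual layers.
A: Mean rate = 16932.8 mm / 38168 years ≈ 0.444 mm/year.
For B, 18440.9 / 0.444 = 41533.56 years ≈ 41534 annual layers.

41534 annual layers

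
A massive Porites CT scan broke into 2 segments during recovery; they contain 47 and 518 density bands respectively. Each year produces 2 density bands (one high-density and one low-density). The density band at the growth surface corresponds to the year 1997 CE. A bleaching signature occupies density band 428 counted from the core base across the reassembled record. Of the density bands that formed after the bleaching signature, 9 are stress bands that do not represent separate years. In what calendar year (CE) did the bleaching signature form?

1933 CE

Total density bands = 47 + 518 = 565.
Between density band 428 and the growth surface there are 565 − 428 = 137 density bands.
137 − 9 false = 128 true density bands after the bleaching signature.
128 density bands at 2 per year is 128 / 2 = 64 years.
Counting back 64 years from 1997 CE places the bleaching signature in 1997 − 64 = 1933 CE.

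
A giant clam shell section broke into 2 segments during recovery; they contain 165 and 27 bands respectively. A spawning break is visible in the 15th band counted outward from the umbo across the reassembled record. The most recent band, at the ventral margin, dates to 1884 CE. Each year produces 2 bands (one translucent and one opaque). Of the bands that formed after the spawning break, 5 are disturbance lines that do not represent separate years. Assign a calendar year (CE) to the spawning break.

1798 CE

Total bands = 165 + 27 = 192.
The spawning break sits at band 15 from the umbo, so 192 − 15 = 177 bands formed after it.
Excluding 5 false bands: 177 − 5 = 172.
With 2 bands per year, 172 / 2 = 86 years.
Counting back 86 years from 1884 CE places the spawning break in 1884 − 86 = 1798 CE.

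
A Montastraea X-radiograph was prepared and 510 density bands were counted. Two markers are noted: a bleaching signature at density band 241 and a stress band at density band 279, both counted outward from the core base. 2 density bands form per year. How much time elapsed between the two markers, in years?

19 years

Separation: 279 − 241 = 38 density bands.
With 2 density bands per year, 38 / 2 = 19 years.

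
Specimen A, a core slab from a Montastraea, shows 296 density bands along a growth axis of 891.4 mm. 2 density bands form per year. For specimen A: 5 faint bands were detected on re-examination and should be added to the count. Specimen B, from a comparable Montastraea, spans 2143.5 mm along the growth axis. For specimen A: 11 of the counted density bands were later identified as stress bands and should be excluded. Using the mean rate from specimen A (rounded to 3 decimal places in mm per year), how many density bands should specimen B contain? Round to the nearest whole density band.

697 density bands

Specimen A: true density band count = 296 − 11 + 5 = 290.
Specimen A: dividing by 2 density bands per year: 290 / 2 = 145 years.
A: Mean rate = 891.4 mm / 145 years ≈ 6.148 mm per year.
B spans 2143.5 / 6.148 = 348.65 years; at 2 density bands per year that is 348.65 × 2 ≈ 697 density bands.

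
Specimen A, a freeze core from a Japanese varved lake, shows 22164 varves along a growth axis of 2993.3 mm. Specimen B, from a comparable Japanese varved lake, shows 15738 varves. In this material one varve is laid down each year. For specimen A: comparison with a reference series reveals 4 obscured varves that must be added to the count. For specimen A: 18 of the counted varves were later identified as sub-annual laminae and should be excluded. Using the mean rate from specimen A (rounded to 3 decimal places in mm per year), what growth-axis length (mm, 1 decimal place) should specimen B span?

2124.6 mm

Specimen A: after corrections the count is 22164 − 18 + 4 = 22150 varves.
A: Extension rate ≈ 2993.3 / 22150 = 0.135 mm/yr.
Length of B = 0.135 × 15738 = 2124.6 mm.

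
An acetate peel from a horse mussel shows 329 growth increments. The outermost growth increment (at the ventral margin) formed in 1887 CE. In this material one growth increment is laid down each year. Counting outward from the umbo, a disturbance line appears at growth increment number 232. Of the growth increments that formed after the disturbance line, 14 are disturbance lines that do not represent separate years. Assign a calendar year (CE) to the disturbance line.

1804 CE

Between growth increment 232 and the ventral margin there are 329 − 232 = 97 growth increments.
Excluding 14 false growth increments: 97 − 14 = 83.
The growth increment at the ventral margin is 1887 CE, so the disturbance line dates to 1887 − 83 = 1804 CE.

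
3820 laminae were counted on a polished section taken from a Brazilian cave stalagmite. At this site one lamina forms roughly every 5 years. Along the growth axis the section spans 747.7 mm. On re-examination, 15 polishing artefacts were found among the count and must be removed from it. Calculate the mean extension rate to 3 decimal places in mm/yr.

After corrections the count is 3820 − 15 = 3805 laminae.
3805 laminae at 5 years each span 3805 × 5 = 19025 years.
Extension rate ≈ 747.7 / 19025 = 0.039 mm/yr.

0.039 mm/yr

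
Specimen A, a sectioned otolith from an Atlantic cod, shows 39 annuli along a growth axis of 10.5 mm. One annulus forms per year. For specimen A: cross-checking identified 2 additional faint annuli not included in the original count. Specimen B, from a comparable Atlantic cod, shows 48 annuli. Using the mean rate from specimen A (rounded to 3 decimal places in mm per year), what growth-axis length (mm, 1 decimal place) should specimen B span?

12.3 mm

Specimen A: true annulus count = 39 + 2 = 41.
A: Mean rate = 10.5 mm / 41 years ≈ 0.256 mm/yr.
Length of B = 0.256 × 48 = 12.3 mm.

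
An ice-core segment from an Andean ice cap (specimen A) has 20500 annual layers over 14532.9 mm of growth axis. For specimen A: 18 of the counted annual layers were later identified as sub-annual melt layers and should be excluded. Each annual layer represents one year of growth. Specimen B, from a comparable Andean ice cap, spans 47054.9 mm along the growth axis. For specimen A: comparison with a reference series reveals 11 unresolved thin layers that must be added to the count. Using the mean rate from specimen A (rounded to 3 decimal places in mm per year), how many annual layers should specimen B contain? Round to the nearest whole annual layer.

Specimen A: adjusted count: 20500 − 18 + 11 = 20493 annual layers.
A: 14532.9 mm over 20493 years gives 14532.9 / 20493 ≈ 0.709 mm per year.
Specimen B: 47054.9 mm / 0.709 mm per year = 66367.98 years ≈ 66368 annual layers.

66368 annual layers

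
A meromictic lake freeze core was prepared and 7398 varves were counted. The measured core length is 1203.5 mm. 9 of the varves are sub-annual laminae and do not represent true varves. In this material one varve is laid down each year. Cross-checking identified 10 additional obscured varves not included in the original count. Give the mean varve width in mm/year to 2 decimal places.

After corrections the count is 7398 − 9 + 10 = 7399 varves.
Extension rate ≈ 1203.5 / 7399 = 0.16 mm/year.

0.16 mm/year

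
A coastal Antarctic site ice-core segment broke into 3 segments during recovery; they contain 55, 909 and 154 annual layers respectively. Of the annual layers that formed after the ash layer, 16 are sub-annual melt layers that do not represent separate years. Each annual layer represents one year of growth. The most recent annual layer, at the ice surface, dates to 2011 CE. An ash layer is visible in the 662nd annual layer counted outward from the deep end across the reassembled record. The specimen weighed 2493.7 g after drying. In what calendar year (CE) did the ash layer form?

1571 CE

Total annual layers = 55 + 909 + 154 = 1118.
Between annual layer 662 and the ice surface there are 1118 − 662 = 456 annual layers.
456 − 16 false = 440 true annual layers after the ash layer.
The annual layer at the ice surface is 2011 CE, so the ash layer dates to 2011 − 440 = 1571 CE.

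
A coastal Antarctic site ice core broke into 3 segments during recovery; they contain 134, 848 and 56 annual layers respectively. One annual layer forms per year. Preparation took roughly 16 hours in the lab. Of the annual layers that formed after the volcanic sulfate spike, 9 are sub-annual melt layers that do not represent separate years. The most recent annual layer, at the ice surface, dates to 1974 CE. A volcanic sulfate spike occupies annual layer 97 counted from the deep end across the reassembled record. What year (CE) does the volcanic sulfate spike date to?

1042 CE

Total annual layers = 134 + 848 + 56 = 1038.
Between annual layer 97 and the ice surface there are 1038 − 97 = 941 annual layers.
941 − 9 false = 932 true annual layers after the volcanic sulfate spike.
Counting back 932 years from 1974 CE places the volcanic sulfate spike in 1974 − 932 = 1042 CE.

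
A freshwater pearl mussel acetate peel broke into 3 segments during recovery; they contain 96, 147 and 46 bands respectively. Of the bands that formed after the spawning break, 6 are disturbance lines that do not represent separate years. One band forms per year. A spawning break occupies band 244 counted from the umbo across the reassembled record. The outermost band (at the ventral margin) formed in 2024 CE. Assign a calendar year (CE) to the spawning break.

Total bands = 96 + 147 + 46 = 289.
Between band 244 and the ventral margin there are 289 − 244 = 45 bands.
45 − 6 false = 39 true bands after the spawning break.
Counting back 39 years from 2024 CE places the spawning break in 2024 − 39 = 1985 CE.

1985 CE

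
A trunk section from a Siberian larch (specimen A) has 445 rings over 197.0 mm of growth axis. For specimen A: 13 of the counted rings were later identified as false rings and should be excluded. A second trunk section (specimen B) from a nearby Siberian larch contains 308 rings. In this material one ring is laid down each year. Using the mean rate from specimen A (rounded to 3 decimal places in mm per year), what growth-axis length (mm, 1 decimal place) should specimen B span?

140.4 mm

Specimen A: adjusted count: 445 − 13 = 432 rings.
A: Mean rate = 197.0 mm / 432 years ≈ 0.456 mm/year.
Length of B = 0.456 × 308 = 140.4 mm.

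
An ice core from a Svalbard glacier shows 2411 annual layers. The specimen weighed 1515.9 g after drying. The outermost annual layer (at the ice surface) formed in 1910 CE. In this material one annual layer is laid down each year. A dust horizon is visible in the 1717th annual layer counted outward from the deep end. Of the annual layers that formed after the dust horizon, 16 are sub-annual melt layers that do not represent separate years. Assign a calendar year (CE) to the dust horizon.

Between annual layer 1717 and the ice surface there are 2411 − 1717 = 694 annual layers.
Excluding 16 false annual layers: 694 − 16 = 678.
1910 − 678 = 1232 CE.

1232 CE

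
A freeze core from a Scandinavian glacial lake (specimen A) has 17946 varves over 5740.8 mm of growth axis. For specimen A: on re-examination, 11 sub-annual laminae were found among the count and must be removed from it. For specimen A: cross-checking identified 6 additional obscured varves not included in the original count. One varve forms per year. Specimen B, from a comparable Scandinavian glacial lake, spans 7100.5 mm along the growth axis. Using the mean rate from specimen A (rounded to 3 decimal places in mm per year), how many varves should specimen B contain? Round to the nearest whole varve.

22189 varves

Specimen A: after corrections the count is 17946 − 11 + 6 = 17941 varves.
A: 5740.8 mm over 17941 years gives 5740.8 / 17941 ≈ 0.320 mm/year.
Specimen B: 7100.5 mm / 0.320 mm per year = 22189.06 years ≈ 22189 varves.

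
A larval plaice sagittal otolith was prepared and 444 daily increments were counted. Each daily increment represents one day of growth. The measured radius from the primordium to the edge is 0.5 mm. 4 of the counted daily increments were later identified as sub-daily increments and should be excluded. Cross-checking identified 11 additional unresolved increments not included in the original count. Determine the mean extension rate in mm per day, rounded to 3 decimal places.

0.001 mm per day

True daily increment count = 444 − 4 + 11 = 451.
Mean rate = 0.5 mm / 451 days ≈ 0.001 mm per day.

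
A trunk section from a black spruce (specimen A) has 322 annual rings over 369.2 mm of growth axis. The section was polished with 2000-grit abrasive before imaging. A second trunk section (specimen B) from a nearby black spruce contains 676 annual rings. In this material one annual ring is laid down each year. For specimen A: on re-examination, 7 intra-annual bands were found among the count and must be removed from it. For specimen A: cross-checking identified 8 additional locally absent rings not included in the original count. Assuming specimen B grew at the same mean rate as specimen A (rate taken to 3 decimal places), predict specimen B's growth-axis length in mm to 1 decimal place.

Specimen A: after corrections the count is 322 − 7 + 8 = 323 annual rings.
A: Extension rate ≈ 369.2 / 323 = 1.143 mm/year.
For B, 1.143 mm/year × 676 years = 772.7 mm.

772.7 mm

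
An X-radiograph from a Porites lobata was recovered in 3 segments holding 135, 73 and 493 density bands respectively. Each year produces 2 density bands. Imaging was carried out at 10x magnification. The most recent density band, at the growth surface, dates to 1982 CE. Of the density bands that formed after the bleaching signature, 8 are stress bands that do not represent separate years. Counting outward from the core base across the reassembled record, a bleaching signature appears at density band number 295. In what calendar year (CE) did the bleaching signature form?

1783 CE

Total density bands = 135 + 73 + 493 = 701.
701 − 295 = 406 density bands lie beyond the bleaching signature toward the growth surface.
Excluding 8 false density bands: 406 − 8 = 398.
398 density bands at 2 per year is 398 / 2 = 199 years.
The density band at the growth surface is 1982 CE, so the bleaching signature dates to 1982 − 199 = 1783 CE.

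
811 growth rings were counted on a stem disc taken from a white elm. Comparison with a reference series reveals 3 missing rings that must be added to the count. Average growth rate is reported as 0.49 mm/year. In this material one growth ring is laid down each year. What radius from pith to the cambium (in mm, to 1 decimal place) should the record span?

398.9 mm

Correcting the raw count gives 811 + 3 = 814 true growth rings.
Predicted length = 0.49 mm/year × 814 years = 398.9 mm.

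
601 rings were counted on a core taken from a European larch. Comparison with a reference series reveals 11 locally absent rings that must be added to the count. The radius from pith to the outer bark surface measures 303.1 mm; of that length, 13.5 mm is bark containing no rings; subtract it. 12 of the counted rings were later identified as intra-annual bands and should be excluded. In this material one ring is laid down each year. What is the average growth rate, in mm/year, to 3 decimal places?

Correcting the raw count gives 601 − 12 + 11 = 600 true rings.
The growth record spans 303.1 − 13.5 = 289.6 mm.
Extension rate ≈ 289.6 / 600 = 0.483 mm/year.

0.483 mm/year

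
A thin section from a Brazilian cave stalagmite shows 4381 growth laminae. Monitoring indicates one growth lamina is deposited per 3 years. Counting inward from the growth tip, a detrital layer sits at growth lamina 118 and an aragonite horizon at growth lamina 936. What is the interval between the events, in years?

The two markers are separated by 936 − 118 = 818 growth laminae.
818 growth laminae at 3 years each span 818 × 3 = 2454 years.

2454 years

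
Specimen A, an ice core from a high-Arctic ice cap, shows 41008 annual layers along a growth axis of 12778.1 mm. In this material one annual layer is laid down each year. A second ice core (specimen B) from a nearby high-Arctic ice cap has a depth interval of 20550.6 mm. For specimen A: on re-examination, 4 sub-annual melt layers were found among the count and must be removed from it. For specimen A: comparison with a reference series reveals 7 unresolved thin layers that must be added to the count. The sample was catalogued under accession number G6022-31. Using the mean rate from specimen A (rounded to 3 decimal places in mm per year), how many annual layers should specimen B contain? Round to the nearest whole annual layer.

65867 annual layers

Specimen A: correcting the raw count gives 41008 − 4 + 7 = 41011 true annual layers.
A: 12778.1 mm over 41011 years gives 12778.1 / 41011 ≈ 0.312 mm/yr.
For B, 20550.6 / 0.312 = 65867.31 years ≈ 65867 annual layers.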